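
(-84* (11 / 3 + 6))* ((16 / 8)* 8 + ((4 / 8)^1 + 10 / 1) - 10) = -13398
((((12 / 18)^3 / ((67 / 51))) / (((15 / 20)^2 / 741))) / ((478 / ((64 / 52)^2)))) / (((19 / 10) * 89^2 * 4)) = 696320 / 44520479523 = 0.00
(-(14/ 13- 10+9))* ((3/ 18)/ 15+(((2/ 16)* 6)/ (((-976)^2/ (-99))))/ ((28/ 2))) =-26658763/ 31206389760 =-0.00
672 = 672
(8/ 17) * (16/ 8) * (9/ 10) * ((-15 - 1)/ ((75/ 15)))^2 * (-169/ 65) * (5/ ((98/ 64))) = -7667712/ 104125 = -73.64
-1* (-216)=216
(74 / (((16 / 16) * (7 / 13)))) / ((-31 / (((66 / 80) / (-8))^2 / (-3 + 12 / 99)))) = 17285697 / 1055488000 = 0.02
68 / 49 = 1.39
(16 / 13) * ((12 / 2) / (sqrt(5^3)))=96 * sqrt(5) / 325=0.66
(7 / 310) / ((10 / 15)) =21 / 620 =0.03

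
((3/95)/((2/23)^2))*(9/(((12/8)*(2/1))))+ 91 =39341/380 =103.53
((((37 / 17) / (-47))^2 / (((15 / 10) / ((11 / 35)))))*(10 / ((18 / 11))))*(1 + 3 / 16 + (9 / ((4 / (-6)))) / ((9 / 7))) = -24681701 / 965262312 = -0.03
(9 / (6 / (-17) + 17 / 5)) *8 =6120 / 259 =23.63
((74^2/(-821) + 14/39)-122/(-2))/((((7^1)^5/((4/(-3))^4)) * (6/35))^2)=0.00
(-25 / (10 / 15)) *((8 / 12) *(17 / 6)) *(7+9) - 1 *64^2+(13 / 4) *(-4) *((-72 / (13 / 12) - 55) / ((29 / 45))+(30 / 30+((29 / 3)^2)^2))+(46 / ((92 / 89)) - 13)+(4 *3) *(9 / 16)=-1092455495 / 9396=-116268.15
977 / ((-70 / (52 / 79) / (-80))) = 406432 / 553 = 734.96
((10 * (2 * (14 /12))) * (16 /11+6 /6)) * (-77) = -4410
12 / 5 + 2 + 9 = 13.40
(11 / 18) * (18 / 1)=11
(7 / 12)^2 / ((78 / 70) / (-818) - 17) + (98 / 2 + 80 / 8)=2067008317 / 35045928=58.98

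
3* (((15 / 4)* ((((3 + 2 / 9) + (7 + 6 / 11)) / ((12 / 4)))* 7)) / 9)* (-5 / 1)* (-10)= 466375 / 297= 1570.29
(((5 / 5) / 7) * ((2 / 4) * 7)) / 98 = 1 / 196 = 0.01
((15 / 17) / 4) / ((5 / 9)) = 27 / 68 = 0.40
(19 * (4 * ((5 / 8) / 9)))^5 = 7737809375 / 1889568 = 4095.02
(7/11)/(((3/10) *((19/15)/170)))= 59500/209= 284.69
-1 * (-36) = 36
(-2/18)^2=0.01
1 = 1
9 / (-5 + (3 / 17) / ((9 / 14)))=-459 / 241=-1.90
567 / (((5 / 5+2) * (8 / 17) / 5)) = 16065 / 8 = 2008.12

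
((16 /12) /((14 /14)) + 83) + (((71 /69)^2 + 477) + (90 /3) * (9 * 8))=12961309 /4761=2722.39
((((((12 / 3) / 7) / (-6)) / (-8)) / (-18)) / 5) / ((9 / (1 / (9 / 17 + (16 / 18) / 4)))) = -17 / 869400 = -0.00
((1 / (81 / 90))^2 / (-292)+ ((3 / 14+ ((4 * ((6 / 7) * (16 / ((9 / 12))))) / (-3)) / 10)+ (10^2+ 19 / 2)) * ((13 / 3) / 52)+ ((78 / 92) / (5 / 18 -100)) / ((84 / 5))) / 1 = 8.93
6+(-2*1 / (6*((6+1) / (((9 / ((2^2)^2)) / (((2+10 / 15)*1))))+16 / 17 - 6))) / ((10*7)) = 5422047 / 903700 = 6.00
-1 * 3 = -3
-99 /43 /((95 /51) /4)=-20196 /4085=-4.94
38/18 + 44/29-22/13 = 6569/3393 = 1.94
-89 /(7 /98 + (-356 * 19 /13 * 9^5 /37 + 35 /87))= 52141362 /486477979511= 0.00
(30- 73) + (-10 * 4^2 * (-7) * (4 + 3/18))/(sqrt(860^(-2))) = 12039871/3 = 4013290.33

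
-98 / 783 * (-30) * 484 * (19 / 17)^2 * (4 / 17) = 684918080 / 1282293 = 534.14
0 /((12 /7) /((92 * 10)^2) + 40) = 0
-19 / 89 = -0.21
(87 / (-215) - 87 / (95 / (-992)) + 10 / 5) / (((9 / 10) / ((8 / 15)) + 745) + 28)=59481424 / 50633575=1.17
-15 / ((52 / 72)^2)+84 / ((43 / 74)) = 841524 / 7267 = 115.80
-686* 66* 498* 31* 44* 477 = -14670000997344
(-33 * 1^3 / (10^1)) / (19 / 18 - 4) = 297 / 265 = 1.12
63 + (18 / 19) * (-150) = -1503 / 19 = -79.11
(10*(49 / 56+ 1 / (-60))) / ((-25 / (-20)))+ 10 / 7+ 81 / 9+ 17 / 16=30841 / 1680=18.36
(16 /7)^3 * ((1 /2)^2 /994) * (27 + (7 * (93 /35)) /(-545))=37622784 /464533475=0.08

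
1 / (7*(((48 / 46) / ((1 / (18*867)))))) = 23 / 2621808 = 0.00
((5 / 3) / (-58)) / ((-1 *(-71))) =-0.00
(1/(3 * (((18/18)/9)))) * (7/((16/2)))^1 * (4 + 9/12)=399/32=12.47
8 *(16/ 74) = 64/ 37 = 1.73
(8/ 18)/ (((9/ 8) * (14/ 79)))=1264/ 567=2.23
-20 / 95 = -4 / 19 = -0.21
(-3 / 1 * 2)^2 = 36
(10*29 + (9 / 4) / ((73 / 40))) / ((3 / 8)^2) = 2070.99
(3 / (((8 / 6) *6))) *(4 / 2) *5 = 15 / 4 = 3.75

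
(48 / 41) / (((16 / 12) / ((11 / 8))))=99 / 82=1.21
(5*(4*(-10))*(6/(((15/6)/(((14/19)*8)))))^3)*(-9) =174795522048/34295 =5096822.34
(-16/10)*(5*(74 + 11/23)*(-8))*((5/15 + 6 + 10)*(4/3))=7162624/69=103806.14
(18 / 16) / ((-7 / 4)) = -9 / 14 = -0.64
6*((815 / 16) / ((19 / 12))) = 7335 / 38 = 193.03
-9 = -9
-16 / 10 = -8 / 5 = -1.60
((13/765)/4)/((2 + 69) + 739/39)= 169/3578160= 0.00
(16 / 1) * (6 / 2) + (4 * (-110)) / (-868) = 10526 / 217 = 48.51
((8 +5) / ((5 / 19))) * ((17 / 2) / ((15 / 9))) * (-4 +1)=-37791 / 50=-755.82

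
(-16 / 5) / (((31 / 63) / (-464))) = 467712 / 155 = 3017.50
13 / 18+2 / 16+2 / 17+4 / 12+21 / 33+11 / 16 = 70607 / 26928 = 2.62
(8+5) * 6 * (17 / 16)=82.88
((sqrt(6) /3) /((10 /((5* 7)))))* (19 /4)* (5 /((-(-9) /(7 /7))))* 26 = 8645* sqrt(6) /108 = 196.07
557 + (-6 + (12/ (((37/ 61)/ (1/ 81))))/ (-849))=467330957/ 848151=551.00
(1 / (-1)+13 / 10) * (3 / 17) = 9 / 170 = 0.05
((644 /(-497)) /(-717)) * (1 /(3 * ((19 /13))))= 1196 /2901699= 0.00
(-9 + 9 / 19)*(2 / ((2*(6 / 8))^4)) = -64 / 19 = -3.37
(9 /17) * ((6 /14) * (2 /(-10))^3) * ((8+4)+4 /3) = -72 /2975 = -0.02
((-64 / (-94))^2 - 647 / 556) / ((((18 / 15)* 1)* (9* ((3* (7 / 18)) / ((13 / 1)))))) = -55892135 / 77376852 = -0.72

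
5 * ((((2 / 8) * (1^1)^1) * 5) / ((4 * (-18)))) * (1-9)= 25 / 36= 0.69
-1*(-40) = 40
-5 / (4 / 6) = -15 / 2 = -7.50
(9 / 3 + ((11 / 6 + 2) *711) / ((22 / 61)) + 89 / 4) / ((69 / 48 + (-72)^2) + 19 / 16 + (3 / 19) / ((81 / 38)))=18015588 / 12323597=1.46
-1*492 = -492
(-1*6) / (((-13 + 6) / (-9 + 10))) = 6 / 7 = 0.86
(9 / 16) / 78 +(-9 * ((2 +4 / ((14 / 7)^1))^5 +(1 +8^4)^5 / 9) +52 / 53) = -25450658289974270918913 / 22048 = -1154329566852969472.01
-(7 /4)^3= -343 /64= -5.36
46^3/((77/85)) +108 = 8281876/77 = 107556.83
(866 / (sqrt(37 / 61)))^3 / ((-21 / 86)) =-3407077106416*sqrt(2257) / 28749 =-5630215252.60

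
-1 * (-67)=67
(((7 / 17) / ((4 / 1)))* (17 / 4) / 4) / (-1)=-7 / 64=-0.11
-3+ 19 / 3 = 10 / 3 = 3.33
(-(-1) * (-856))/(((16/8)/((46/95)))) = -19688/95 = -207.24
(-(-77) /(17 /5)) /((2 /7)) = 2695 /34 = 79.26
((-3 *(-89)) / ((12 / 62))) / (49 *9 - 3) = 2759 / 876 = 3.15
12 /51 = 4 /17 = 0.24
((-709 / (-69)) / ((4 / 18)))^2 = 4524129 / 2116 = 2138.06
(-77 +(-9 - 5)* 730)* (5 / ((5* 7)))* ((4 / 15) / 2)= -2942 / 15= -196.13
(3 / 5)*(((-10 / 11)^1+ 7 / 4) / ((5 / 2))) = 111 / 550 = 0.20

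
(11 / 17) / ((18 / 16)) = 88 / 153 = 0.58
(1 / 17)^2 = 1 / 289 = 0.00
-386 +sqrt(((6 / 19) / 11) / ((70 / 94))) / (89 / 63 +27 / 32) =-386 +288 *sqrt(2062830) / 4753705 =-385.91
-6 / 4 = -1.50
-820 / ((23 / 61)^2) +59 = -3020009 / 529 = -5708.90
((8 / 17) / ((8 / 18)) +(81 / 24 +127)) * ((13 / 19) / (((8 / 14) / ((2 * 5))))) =8133125 / 5168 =1573.75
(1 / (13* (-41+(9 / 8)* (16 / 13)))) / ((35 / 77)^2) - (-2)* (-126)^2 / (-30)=-13627021 / 12875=-1058.41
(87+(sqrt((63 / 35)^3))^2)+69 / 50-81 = 3303 / 250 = 13.21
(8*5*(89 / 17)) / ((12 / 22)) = 19580 / 51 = 383.92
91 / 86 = 1.06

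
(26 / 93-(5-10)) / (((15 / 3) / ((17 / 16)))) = 8347 / 7440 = 1.12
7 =7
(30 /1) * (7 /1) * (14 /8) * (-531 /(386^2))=-390285 /297992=-1.31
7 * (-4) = -28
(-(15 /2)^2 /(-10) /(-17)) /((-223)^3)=45 /1508181112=0.00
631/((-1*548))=-631/548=-1.15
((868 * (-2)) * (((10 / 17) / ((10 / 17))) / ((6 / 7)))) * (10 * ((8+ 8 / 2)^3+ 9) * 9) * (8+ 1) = -2849583240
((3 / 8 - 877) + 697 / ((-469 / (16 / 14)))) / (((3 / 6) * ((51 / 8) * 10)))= -7689429 / 279055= -27.56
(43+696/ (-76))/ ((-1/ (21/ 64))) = -13503/ 1216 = -11.10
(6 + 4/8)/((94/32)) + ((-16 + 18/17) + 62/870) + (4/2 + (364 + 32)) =133931689/347565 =385.34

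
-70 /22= -3.18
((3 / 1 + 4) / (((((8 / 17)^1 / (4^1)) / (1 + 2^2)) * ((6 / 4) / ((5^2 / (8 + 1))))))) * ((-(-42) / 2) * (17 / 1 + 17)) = 3540250 / 9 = 393361.11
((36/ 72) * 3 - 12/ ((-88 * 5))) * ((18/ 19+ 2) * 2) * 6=54.02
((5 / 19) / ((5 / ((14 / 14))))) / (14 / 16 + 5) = 8 / 893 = 0.01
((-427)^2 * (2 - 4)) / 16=-182329 / 8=-22791.12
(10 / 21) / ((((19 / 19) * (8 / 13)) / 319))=20735 / 84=246.85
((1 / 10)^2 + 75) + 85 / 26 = 101763 / 1300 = 78.28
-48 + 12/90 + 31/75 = -3559/75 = -47.45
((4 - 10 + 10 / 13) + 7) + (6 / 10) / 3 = 128 / 65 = 1.97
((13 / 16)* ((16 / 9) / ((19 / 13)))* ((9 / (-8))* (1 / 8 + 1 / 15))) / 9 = -3887 / 164160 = -0.02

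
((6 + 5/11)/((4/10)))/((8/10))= 1775/88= 20.17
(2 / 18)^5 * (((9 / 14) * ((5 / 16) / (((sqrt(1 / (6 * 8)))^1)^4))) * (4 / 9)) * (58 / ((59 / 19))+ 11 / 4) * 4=809120 / 2709693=0.30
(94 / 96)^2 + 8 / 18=3233 / 2304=1.40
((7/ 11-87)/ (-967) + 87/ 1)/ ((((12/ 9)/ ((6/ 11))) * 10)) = 8337321/ 2340140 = 3.56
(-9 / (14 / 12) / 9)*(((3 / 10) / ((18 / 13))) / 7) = -13 / 490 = -0.03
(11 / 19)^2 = 121 / 361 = 0.34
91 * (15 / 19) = 1365 / 19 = 71.84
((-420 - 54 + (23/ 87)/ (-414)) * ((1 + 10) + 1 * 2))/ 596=-9649705/ 933336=-10.34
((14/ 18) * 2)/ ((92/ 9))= 0.15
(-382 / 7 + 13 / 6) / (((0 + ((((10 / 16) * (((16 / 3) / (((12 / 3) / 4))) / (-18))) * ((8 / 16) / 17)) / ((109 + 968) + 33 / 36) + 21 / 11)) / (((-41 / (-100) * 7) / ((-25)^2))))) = -130967394987 / 1039001125000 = -0.13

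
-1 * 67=-67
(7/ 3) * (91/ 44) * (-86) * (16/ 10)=-109564/ 165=-664.02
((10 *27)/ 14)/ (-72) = -15/ 56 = -0.27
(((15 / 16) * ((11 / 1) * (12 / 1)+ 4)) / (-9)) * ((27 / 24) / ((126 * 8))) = -85 / 5376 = -0.02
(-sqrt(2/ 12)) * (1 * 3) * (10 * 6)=-30 * sqrt(6)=-73.48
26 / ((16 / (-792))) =-1287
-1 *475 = -475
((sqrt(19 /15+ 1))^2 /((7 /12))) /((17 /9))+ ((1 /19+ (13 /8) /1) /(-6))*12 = -3453 /2660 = -1.30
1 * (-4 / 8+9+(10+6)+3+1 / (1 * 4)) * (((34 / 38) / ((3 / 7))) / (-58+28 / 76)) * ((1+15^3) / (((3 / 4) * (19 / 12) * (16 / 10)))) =-7432264 / 4161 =-1786.17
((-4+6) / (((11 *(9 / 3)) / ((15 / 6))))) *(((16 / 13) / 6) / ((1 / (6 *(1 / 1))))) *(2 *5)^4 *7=5600000 / 429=13053.61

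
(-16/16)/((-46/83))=83/46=1.80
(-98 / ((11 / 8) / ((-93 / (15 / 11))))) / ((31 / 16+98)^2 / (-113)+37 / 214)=-10746867712 / 195030385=-55.10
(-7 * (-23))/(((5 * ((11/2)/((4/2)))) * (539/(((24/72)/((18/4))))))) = 0.00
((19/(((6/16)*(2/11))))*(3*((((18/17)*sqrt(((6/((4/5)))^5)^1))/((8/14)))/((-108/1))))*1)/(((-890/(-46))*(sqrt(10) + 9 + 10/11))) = -201725755*sqrt(30)/86107856 + 101788225*sqrt(3)/43053928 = -8.74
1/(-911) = -1/911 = -0.00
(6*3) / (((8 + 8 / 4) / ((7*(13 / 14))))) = 11.70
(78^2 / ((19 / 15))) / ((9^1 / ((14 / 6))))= 23660 / 19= 1245.26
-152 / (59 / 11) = -28.34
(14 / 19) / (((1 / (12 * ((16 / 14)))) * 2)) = 96 / 19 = 5.05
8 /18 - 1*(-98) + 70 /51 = 15272 /153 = 99.82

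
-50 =-50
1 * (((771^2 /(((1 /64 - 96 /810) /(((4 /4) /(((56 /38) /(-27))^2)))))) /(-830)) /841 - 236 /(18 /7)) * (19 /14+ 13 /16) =248121477679959 /42569638762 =5828.60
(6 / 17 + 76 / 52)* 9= 3609 / 221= 16.33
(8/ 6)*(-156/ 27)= -208/ 27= -7.70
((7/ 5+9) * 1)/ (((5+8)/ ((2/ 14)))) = 4/ 35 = 0.11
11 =11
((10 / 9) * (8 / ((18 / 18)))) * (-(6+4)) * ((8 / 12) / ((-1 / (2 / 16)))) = 200 / 27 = 7.41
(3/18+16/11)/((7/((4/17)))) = 214/3927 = 0.05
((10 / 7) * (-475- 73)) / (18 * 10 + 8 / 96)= -65760 / 15127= -4.35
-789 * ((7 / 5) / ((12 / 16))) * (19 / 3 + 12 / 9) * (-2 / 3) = 338744 / 45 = 7527.64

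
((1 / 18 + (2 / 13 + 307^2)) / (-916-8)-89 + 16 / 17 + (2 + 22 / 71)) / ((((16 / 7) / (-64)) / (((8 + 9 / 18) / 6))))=48997697989 / 6579144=7447.43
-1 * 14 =-14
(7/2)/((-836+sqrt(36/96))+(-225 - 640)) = -15876/7715735 - 7* sqrt(6)/23147205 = -0.00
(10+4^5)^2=1069156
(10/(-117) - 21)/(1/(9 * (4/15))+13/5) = -49340/7059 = -6.99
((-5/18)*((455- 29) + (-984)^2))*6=-1614470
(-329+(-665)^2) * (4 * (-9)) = -15908256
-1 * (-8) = 8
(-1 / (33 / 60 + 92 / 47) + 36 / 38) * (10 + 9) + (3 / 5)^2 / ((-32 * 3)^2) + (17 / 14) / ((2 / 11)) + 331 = 147029027699 / 422374400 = 348.10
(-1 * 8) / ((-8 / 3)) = 3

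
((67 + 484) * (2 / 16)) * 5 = 2755 / 8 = 344.38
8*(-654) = -5232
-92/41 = -2.24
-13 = -13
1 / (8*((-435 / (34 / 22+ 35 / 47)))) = -0.00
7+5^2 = 32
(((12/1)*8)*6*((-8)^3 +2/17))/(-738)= 278464/697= 399.52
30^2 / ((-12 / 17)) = -1275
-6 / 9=-0.67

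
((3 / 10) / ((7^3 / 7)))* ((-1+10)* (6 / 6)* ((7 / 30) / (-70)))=-9 / 49000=-0.00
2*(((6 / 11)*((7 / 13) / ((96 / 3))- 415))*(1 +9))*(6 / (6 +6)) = -2589495 / 1144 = -2263.54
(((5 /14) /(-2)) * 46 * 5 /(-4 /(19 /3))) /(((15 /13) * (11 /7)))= 28405 /792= 35.86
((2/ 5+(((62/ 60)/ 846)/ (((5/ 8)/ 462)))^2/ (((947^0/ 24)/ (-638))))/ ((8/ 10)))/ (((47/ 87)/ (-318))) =357573595041521/ 38933625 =9184184.49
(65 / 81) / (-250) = -13 / 4050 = -0.00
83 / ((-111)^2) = 83 / 12321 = 0.01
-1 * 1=-1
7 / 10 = 0.70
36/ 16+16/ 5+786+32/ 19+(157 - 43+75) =373211/ 380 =982.13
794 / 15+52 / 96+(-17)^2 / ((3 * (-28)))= 42029 / 840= 50.03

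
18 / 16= 9 / 8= 1.12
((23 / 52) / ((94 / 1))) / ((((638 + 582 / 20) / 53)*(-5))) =-0.00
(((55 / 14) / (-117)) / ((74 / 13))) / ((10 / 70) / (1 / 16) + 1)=-55 / 30636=-0.00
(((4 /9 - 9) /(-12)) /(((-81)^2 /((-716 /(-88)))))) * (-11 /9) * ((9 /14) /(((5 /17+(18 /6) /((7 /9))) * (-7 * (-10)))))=-33473 /14001698880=-0.00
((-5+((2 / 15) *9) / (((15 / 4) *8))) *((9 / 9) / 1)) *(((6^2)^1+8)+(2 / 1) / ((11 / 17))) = -64232 / 275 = -233.57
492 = 492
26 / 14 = 13 / 7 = 1.86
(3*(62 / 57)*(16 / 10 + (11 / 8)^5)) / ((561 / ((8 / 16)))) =0.02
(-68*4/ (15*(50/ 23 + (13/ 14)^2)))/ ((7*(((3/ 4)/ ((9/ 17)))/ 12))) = -494592/ 68435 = -7.23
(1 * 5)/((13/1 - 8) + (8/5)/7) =175/183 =0.96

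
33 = 33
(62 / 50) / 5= 31 / 125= 0.25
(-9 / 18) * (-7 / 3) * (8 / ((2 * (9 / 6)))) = 28 / 9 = 3.11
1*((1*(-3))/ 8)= -3/ 8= -0.38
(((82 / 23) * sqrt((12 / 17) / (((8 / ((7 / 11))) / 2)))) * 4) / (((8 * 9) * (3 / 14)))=574 * sqrt(3927) / 116127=0.31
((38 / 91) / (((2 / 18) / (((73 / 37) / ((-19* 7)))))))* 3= -3942 / 23569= -0.17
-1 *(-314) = 314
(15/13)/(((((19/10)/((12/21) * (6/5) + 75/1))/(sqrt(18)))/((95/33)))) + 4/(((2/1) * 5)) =2/5 + 397350 * sqrt(2)/1001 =561.78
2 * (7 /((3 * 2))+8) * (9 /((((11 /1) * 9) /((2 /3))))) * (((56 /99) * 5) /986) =1400 /439263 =0.00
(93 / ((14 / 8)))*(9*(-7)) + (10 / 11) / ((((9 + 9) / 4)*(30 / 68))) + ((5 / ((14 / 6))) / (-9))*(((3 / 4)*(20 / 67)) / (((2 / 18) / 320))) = -487673180 / 139293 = -3501.06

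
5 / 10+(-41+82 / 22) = -809 / 22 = -36.77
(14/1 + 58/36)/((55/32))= 4496/495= 9.08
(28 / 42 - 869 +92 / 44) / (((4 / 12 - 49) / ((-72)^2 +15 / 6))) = 13478299 / 146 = 92317.12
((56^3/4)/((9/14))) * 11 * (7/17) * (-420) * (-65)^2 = -27994814848000/51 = -548917938196.08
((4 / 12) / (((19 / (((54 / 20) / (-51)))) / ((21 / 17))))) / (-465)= 21 / 8511050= 0.00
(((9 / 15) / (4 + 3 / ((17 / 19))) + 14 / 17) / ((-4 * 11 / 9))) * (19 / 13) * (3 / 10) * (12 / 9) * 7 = -11511549 / 15193750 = -0.76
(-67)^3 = -300763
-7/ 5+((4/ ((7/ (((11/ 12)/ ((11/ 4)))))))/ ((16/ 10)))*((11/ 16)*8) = -313/ 420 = -0.75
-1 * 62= -62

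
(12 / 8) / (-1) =-3 / 2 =-1.50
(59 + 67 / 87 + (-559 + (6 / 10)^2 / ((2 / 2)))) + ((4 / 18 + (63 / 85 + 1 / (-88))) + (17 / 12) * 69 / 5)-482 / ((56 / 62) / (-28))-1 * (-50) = 141673368869 / 9761400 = 14513.63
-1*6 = -6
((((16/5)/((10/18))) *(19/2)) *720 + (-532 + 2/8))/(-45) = -259111/300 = -863.70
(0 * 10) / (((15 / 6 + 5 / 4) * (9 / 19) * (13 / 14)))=0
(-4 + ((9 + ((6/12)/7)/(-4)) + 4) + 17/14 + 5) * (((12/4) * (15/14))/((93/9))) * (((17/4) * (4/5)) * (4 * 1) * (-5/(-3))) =651015/6076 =107.15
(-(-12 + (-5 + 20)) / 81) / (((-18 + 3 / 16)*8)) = 2 / 7695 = 0.00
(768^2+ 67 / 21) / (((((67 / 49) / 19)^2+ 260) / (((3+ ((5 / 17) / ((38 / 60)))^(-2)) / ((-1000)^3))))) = -263537164296883057 / 15211958557500000000000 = -0.00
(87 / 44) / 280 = 87 / 12320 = 0.01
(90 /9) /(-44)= -5 /22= -0.23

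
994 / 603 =1.65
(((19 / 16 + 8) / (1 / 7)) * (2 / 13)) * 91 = 7203 / 8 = 900.38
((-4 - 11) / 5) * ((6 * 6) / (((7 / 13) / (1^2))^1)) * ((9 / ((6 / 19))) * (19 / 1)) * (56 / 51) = -119257.41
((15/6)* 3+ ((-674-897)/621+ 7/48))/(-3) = -50833/29808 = -1.71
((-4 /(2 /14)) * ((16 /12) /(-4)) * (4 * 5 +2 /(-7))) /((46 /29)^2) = 1682 /23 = 73.13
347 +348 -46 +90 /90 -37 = 613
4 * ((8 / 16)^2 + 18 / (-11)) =-61 / 11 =-5.55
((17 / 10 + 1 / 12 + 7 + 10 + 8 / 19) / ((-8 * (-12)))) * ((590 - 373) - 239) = -4.40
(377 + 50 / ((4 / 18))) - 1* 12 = 590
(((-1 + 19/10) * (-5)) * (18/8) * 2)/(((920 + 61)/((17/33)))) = -51/4796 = -0.01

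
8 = 8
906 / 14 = 453 / 7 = 64.71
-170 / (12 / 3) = -85 / 2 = -42.50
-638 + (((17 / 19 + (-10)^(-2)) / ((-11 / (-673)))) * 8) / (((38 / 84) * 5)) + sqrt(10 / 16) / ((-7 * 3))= -219508742 / 496375 - sqrt(10) / 84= -442.26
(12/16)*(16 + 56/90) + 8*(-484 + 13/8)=-57698/15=-3846.53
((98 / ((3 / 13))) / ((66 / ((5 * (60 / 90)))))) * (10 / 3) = 63700 / 891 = 71.49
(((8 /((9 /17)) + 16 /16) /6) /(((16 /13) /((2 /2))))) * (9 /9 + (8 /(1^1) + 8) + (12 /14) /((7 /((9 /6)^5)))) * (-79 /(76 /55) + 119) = 124511494055 /51480576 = 2418.61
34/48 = 17/24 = 0.71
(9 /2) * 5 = 45 /2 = 22.50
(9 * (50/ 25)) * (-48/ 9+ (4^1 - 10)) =-204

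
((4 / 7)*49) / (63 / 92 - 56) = -368 / 727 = -0.51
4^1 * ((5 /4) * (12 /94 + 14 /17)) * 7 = 26600 /799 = 33.29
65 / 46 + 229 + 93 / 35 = 375243 / 1610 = 233.07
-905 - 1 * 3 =-908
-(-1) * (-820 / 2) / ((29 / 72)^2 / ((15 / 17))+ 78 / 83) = -2646172800 / 7251931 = -364.89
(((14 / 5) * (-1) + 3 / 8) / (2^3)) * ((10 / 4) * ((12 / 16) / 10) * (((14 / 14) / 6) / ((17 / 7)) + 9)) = -17945 / 34816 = -0.52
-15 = -15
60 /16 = 15 /4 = 3.75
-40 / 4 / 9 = -10 / 9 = -1.11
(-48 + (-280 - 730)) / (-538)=529 / 269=1.97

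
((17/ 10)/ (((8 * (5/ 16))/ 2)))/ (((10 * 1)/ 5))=17/ 25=0.68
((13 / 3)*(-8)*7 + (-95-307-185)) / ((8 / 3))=-2489 / 8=-311.12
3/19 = 0.16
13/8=1.62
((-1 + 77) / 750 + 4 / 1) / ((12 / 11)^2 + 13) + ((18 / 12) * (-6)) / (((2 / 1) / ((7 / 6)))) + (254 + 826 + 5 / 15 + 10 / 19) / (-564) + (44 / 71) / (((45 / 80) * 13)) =-21629410875343 / 3184241316750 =-6.79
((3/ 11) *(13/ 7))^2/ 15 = 507/ 29645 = 0.02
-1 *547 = -547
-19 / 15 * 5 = -19 / 3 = -6.33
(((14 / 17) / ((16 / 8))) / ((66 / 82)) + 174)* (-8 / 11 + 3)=2447525 / 6171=396.62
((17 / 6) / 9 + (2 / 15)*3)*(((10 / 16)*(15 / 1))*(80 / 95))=5.64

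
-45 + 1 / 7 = -314 / 7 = -44.86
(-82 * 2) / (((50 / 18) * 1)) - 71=-3251 / 25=-130.04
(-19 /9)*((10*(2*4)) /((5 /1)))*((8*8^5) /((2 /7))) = -278921216 /9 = -30991246.22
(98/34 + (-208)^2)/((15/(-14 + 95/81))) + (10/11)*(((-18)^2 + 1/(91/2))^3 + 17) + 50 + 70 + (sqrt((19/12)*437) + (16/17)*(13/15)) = 30889659.49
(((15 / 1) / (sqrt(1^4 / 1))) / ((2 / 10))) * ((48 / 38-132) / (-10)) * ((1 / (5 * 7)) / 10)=1863 / 665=2.80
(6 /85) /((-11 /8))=-0.05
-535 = -535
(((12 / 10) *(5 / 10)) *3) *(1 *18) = 162 / 5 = 32.40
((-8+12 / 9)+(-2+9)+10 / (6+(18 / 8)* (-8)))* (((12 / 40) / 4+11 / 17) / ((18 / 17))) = -491 / 1440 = -0.34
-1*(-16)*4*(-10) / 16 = -40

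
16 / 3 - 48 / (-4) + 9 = 79 / 3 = 26.33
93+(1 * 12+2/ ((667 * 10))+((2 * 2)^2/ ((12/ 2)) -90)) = 176758/ 10005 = 17.67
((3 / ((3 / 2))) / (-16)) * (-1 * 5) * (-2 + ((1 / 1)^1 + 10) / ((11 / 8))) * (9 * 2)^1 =135 / 2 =67.50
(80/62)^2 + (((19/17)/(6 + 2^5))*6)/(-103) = 1.66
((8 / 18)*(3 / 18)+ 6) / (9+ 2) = 0.55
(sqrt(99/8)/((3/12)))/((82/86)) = 14.76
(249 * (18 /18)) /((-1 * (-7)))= 249 /7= 35.57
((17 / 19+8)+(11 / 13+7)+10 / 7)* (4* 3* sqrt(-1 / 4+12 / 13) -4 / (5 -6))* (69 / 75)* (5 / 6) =289018 / 5187+144509* sqrt(455) / 22477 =192.86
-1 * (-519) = 519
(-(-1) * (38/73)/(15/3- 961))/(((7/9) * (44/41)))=-7011/10747352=-0.00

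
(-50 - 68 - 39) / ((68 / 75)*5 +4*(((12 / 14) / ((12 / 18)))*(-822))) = 16485 / 443404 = 0.04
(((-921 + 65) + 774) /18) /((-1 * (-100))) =-41 /900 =-0.05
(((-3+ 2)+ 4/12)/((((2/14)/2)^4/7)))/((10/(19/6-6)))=2285752/45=50794.49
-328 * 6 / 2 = -984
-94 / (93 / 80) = -7520 / 93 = -80.86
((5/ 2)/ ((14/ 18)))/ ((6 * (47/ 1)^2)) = 15/ 61852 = 0.00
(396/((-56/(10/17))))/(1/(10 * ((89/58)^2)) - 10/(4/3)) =3564450/6390419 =0.56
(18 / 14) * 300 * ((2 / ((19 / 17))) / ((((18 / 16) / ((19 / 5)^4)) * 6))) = 21321.69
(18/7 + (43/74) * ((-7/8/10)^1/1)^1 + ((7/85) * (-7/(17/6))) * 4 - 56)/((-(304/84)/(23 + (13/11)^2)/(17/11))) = 719798777217/1272542480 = 565.64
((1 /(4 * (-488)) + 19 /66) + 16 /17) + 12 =14486207 /1095072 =13.23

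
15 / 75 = 1 / 5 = 0.20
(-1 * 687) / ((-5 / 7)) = 4809 / 5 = 961.80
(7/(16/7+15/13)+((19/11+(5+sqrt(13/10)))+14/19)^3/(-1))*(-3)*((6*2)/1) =662182677*sqrt(130)/1092025+45563191354044/2857479977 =22859.04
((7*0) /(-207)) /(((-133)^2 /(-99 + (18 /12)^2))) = 0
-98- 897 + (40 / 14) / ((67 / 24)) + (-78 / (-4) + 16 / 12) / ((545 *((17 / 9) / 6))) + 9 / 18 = -1726564443 / 1738114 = -993.36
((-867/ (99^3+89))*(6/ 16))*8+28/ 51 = 27038213/ 49489788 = 0.55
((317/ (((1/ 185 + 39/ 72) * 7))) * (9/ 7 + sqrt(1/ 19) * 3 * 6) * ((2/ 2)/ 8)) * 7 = 1583415/ 17003 + 3166830 * sqrt(19)/ 46151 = 392.23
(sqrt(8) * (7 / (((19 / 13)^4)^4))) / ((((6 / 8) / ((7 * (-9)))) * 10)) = -391264966199709746508 * sqrt(2) / 1442207067838105838405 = -0.38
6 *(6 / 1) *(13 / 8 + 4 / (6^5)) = 1580 / 27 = 58.52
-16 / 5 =-3.20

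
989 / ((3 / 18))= 5934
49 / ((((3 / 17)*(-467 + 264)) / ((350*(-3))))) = 41650 / 29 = 1436.21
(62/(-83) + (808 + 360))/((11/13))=1379.48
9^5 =59049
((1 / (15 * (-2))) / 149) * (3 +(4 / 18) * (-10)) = -7 / 40230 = -0.00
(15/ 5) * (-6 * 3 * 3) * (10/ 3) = -540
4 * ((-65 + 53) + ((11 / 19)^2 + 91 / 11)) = -53880 / 3971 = -13.57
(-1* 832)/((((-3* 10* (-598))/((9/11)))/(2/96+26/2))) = -125/253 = -0.49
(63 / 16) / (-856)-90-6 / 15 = -6190907 / 68480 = -90.40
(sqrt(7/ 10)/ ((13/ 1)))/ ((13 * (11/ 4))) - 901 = -901 +2 * sqrt(70)/ 9295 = -901.00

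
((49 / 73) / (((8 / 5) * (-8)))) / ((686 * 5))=-1 / 65408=-0.00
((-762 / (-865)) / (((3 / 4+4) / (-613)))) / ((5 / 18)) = -33631632 / 82175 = -409.27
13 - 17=-4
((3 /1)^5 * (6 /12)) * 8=972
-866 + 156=-710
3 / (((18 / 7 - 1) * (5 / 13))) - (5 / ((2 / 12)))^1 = -25.04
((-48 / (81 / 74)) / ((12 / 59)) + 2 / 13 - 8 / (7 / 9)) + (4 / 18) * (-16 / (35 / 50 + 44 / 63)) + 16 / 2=-1430461418 / 6493851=-220.28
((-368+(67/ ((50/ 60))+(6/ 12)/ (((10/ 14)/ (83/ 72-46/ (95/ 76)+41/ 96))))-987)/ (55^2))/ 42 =-18709259/ 1829520000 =-0.01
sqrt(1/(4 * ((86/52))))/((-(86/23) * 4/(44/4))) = -253 * sqrt(1118)/29584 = -0.29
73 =73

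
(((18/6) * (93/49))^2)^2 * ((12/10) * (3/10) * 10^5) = 218131966116000/5764801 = 37838594.28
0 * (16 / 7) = 0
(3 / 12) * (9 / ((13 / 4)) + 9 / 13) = 45 / 52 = 0.87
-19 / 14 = -1.36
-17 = -17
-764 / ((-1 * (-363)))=-764 / 363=-2.10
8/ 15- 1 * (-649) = 9743/ 15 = 649.53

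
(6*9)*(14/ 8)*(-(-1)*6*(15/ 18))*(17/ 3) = 5355/ 2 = 2677.50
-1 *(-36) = 36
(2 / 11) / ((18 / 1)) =1 / 99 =0.01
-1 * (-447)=447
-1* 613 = -613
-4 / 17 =-0.24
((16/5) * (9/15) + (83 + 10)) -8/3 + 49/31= 218164/2325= 93.83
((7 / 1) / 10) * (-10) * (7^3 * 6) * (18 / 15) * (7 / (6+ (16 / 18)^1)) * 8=-21781872 / 155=-140528.21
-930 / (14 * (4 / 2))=-465 / 14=-33.21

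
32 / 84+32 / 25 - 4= -1228 / 525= -2.34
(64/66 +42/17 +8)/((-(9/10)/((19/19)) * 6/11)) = -32090/1377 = -23.30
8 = 8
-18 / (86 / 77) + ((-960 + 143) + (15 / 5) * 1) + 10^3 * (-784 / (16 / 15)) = -31640695 / 43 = -735830.12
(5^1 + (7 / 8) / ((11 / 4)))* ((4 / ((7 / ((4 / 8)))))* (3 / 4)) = 351 / 308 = 1.14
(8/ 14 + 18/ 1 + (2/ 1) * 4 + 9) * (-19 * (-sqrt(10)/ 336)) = 1577 * sqrt(10)/ 784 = 6.36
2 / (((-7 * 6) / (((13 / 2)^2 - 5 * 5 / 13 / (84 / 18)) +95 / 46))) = -122519 / 58604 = -2.09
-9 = -9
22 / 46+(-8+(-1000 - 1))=-23196 / 23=-1008.52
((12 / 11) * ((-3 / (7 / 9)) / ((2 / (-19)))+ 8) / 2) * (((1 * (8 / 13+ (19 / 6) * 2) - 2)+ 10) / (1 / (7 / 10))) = 254.81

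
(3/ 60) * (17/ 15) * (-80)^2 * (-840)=-304640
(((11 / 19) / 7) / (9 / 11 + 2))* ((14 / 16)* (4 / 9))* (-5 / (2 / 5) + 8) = -121 / 2356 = -0.05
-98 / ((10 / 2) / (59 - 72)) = 1274 / 5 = 254.80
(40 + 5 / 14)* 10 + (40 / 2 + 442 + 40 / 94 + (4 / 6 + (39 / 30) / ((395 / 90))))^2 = 4671283677116848 / 21713531175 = 215132.38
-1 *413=-413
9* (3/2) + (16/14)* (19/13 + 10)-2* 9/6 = 4295/182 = 23.60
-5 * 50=-250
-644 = -644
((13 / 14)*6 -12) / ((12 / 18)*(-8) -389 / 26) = 3510 / 11081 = 0.32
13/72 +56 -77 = -1499/72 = -20.82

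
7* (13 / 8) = 91 / 8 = 11.38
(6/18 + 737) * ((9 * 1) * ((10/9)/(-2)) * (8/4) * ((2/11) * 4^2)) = -707840/33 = -21449.70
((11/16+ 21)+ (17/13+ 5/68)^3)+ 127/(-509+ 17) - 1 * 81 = -4837774203437/84969273792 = -56.94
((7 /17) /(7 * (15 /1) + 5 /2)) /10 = 7 /18275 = 0.00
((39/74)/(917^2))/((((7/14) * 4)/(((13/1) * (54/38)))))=13689/2364579868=0.00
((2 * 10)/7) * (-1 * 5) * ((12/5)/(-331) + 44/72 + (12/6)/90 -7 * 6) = 4108430/6951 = 591.06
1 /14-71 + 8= -881 /14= -62.93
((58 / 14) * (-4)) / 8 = -29 / 14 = -2.07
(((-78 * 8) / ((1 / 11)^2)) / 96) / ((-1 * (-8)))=-1573 / 16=-98.31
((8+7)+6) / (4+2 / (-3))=63 / 10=6.30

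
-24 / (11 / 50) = -1200 / 11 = -109.09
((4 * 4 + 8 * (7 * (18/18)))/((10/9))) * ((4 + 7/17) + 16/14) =214164/595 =359.94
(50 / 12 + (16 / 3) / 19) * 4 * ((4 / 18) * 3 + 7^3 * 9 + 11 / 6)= 54960.58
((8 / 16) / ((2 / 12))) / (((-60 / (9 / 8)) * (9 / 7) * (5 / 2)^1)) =-0.02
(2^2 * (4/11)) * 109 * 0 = 0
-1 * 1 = -1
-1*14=-14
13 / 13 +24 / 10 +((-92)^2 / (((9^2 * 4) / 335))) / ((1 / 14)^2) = 694684177 / 405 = 1715269.57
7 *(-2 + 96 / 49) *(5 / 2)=-5 / 7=-0.71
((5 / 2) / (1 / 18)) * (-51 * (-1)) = 2295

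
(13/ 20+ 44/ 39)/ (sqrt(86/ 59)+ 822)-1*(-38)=196945644921/ 5182485100-1387*sqrt(5074)/ 31094910600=38.00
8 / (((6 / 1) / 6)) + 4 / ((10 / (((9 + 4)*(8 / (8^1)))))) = 66 / 5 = 13.20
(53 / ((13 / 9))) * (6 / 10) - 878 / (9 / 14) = -786101 / 585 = -1343.76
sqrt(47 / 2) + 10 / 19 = 10 / 19 + sqrt(94) / 2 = 5.37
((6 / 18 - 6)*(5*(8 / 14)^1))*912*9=-930240 / 7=-132891.43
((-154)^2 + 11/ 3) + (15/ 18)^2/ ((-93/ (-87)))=26471873/ 1116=23720.32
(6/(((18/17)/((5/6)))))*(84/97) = 1190/291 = 4.09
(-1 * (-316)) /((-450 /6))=-316 /75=-4.21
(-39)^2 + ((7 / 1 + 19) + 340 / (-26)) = 19941 / 13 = 1533.92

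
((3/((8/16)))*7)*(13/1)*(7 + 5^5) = 1710072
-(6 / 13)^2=-36 / 169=-0.21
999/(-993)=-1.01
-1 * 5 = -5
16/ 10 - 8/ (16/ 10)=-17/ 5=-3.40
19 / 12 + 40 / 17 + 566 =116267 / 204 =569.94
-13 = -13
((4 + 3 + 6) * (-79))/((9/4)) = -4108/9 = -456.44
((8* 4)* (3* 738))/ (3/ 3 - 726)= -70848/ 725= -97.72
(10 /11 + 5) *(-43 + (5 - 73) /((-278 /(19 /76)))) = -775905 /3058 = -253.73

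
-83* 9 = -747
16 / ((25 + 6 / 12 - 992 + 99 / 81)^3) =-93312 / 5245349609375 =-0.00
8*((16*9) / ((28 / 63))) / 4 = 648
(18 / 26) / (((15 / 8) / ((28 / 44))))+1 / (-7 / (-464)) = 66.52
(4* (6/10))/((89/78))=936/445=2.10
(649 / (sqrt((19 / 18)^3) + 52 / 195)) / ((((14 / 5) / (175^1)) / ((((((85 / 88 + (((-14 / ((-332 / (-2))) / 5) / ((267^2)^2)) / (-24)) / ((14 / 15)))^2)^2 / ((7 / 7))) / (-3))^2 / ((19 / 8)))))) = -25781519064069328109453240605144299774487934877106752190983315600195122204176500171689880736058012237375122037436875 / 74299867252834195993637130277425722555879406420109817426085587926362526018140821116649643807560102910897514610688 + 128907595320346640547266203025721498872439674385533760954916578000975611020882500858449403680290061186875610187184375 * sqrt(38) / 563114783389901274899144566313121265686664974973463879439806561126115986663804117936713089909929201008907479154688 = 1064.16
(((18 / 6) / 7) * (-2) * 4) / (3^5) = -8 / 567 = -0.01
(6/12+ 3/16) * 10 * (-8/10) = -11/2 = -5.50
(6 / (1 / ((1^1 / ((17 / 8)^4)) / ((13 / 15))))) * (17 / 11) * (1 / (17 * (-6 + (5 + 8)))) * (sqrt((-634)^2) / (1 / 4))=934871040 / 83604521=11.18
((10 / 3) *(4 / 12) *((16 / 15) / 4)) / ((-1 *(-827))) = 8 / 22329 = 0.00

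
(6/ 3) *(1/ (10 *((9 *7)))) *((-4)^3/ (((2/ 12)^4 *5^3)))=-9216/ 4375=-2.11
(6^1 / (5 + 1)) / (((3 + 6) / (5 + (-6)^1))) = -1 / 9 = -0.11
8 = 8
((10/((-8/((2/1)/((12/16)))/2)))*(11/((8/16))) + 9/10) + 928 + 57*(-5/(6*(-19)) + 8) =18611/15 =1240.73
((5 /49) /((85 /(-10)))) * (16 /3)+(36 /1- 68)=-80128 /2499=-32.06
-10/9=-1.11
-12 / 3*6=-24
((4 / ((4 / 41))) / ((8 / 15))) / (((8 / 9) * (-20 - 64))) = -1845 / 1792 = -1.03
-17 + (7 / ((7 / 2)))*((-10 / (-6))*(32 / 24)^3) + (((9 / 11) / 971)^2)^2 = -9592132034117542736 / 1054223466436314801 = -9.10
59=59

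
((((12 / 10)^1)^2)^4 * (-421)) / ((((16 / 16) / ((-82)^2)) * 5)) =-4754663691264 / 1953125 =-2434387.81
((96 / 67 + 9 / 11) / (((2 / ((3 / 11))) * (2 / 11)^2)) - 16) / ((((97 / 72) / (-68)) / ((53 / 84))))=9728097 / 45493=213.84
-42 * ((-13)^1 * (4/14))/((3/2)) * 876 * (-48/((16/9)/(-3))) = 7379424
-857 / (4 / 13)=-11141 / 4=-2785.25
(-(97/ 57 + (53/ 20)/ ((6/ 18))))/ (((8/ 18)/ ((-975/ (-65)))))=-99027/ 304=-325.75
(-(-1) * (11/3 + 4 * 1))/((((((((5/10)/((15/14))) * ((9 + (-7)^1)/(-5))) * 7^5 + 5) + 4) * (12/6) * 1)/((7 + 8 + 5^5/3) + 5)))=-79625/61206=-1.30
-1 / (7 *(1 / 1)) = -1 / 7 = -0.14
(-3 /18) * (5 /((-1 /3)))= 5 /2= 2.50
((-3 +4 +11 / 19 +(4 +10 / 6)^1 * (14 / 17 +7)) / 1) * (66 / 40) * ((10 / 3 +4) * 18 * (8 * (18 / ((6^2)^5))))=316657 / 13296960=0.02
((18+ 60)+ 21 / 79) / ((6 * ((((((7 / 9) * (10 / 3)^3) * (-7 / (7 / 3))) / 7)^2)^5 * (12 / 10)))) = 8352316170372110086287 / 63200000000000000000000000000000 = 0.00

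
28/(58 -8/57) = 798/1649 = 0.48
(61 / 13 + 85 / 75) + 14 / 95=4426 / 741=5.97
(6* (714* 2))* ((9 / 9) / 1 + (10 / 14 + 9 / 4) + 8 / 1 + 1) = 111078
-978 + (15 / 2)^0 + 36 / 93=-30275 / 31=-976.61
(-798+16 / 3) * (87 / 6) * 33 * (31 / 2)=-11758021 / 2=-5879010.50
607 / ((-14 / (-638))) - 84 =193045 / 7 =27577.86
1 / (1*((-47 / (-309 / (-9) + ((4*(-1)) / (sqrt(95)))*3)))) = -103 / 141 + 12*sqrt(95) / 4465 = -0.70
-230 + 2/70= -8049/35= -229.97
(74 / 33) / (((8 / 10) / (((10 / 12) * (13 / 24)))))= 12025 / 9504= 1.27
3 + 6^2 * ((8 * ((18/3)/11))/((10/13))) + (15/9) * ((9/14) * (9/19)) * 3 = 208.74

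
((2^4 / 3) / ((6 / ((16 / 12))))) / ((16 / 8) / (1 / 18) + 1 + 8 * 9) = 32 / 2943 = 0.01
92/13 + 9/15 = 499/65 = 7.68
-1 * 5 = -5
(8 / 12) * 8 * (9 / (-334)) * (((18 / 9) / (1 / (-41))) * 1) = 1968 / 167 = 11.78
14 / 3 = 4.67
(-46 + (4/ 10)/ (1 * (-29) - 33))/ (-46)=7131/ 7130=1.00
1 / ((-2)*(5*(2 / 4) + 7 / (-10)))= -5 / 18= -0.28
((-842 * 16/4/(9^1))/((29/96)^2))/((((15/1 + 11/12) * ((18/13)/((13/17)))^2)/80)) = -7880167260160/1253403693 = -6287.01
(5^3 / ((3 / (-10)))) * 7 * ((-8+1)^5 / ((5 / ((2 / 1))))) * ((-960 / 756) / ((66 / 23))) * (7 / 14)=-3865610000 / 891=-4338507.30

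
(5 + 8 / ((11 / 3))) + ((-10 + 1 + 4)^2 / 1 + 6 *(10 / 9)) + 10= 1612 / 33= 48.85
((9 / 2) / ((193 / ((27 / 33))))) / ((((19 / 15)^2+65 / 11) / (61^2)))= 67815225 / 7178056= 9.45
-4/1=-4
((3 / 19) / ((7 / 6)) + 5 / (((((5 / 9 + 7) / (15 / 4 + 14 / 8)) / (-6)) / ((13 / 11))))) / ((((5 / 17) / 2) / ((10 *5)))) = -1160955 / 133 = -8728.98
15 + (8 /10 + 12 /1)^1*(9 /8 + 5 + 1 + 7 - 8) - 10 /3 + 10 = 100.07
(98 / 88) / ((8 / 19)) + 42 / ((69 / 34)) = 188965 / 8096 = 23.34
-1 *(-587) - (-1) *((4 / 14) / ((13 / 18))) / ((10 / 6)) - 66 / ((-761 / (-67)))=201321863 / 346255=581.43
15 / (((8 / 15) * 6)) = 75 / 16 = 4.69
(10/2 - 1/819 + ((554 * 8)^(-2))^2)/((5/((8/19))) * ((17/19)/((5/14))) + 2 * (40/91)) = 1579598982116410163/9678709175900258304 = 0.16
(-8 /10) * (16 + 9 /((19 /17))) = -1828 /95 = -19.24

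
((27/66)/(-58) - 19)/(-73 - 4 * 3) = 24253/108460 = 0.22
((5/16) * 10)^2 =625/64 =9.77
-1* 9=-9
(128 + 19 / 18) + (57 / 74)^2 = 129.65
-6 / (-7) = 6 / 7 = 0.86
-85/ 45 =-17/ 9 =-1.89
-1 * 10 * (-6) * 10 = 600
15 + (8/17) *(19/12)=15.75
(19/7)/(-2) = -19/14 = -1.36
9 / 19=0.47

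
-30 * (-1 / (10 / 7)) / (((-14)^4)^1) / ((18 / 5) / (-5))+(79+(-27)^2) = 26605799 / 32928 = 808.00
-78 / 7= -11.14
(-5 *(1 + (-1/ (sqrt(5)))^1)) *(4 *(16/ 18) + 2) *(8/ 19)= -2000/ 171 + 400 *sqrt(5)/ 171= -6.47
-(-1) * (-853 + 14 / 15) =-12781 / 15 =-852.07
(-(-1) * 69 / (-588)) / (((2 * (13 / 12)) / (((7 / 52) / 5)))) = -69 / 47320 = -0.00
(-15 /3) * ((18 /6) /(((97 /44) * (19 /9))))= -5940 /1843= -3.22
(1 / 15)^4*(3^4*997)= 997 / 625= 1.60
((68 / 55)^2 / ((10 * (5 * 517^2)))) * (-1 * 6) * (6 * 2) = -166464 / 20213730625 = -0.00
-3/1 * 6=-18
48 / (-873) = -0.05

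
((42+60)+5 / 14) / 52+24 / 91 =125 / 56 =2.23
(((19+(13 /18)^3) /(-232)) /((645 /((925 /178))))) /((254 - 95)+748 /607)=-12689896475 /3021718081315968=-0.00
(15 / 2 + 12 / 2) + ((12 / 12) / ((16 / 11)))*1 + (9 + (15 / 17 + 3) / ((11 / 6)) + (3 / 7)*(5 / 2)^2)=53281 / 1904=27.98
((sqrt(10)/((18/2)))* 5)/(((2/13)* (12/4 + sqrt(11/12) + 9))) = -65* sqrt(330)/15453 + 520* sqrt(10)/1717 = 0.88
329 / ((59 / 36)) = 11844 / 59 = 200.75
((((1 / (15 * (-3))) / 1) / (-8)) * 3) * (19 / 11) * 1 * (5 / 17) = 19 / 4488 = 0.00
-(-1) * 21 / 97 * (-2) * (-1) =42 / 97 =0.43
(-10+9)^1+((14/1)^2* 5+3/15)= 4896/5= 979.20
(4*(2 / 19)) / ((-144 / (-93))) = 31 / 114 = 0.27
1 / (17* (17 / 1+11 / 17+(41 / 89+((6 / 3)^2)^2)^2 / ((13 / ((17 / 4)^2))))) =1647568 / 11038673825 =0.00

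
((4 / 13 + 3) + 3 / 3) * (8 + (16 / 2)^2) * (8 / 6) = 5376 / 13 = 413.54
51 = 51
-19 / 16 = -1.19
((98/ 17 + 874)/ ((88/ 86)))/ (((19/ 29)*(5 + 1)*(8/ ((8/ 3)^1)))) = 4662533/ 63954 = 72.90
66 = 66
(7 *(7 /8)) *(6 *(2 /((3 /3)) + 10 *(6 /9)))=637 /2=318.50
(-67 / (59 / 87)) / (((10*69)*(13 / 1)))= -1943 / 176410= -0.01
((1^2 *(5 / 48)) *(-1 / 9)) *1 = -5 / 432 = -0.01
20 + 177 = 197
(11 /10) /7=11 /70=0.16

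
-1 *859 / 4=-859 / 4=-214.75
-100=-100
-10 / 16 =-5 / 8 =-0.62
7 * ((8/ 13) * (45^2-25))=112000/ 13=8615.38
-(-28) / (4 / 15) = 105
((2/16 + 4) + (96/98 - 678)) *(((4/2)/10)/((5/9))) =-242.24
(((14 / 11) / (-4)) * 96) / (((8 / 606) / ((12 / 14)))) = -21816 / 11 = -1983.27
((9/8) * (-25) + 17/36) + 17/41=-80407/2952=-27.24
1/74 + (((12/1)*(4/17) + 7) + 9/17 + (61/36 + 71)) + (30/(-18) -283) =-4565161/22644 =-201.61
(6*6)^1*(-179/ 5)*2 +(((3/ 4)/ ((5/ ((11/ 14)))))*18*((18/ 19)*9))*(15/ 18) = -6816321/ 2660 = -2562.53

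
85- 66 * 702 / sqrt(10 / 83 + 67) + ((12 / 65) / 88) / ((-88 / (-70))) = 1069661 / 12584- 15444 * sqrt(51377) / 619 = -5570.27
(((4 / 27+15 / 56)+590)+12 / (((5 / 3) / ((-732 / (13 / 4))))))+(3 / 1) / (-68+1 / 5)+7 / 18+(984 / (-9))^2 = 121305538457 / 11105640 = 10922.88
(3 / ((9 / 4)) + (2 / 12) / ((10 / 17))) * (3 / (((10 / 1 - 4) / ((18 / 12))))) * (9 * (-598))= -261027 / 40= -6525.68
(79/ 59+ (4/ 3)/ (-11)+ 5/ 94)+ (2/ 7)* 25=10779163/ 1281126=8.41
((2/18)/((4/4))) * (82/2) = 41/9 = 4.56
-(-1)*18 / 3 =6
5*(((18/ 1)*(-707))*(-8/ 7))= 72720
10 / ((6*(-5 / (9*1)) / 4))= -12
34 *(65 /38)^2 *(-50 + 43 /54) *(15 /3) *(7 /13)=-513797375 /38988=-13178.35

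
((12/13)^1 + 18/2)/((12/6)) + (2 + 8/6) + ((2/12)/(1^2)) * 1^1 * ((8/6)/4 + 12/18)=110/13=8.46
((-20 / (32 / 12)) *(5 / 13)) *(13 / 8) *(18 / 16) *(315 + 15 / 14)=-2986875 / 1792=-1666.78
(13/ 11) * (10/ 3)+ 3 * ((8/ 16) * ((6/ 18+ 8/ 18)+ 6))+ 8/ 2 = 1195/ 66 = 18.11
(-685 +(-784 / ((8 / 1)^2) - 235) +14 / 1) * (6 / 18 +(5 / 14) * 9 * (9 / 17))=-5336869 / 2856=-1868.65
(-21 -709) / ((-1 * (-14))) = -365 / 7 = -52.14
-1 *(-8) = 8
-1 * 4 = -4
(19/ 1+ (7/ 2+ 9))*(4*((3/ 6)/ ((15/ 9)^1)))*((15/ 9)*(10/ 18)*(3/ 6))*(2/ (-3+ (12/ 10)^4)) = -21875/ 579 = -37.78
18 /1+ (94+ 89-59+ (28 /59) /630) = 377012 /2655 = 142.00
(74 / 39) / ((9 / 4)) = 0.84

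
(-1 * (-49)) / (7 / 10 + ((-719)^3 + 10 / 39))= -2730 / 20708719091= -0.00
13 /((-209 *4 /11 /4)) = -13 /19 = -0.68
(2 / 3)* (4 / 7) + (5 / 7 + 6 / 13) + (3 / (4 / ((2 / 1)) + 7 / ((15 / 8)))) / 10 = 75557 / 46956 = 1.61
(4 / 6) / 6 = 1 / 9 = 0.11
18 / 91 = 0.20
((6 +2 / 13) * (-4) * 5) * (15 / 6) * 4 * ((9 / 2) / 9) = -8000 / 13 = -615.38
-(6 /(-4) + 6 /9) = 5 /6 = 0.83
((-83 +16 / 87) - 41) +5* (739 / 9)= 74839 / 261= 286.74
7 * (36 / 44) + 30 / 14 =606 / 77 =7.87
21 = 21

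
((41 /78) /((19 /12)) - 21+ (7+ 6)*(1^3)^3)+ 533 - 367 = 39108 /247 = 158.33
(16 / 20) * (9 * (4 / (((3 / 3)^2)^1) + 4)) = 288 / 5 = 57.60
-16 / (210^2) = -4 / 11025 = -0.00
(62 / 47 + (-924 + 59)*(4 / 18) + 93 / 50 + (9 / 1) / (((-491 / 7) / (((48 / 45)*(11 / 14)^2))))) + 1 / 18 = -2290687757 / 12115425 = -189.07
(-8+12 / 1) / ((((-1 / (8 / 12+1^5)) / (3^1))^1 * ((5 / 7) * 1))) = -28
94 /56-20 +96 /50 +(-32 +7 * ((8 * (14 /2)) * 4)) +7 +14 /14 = 1069319 /700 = 1527.60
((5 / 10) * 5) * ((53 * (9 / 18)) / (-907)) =-265 / 3628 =-0.07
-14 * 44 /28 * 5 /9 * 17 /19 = -1870 /171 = -10.94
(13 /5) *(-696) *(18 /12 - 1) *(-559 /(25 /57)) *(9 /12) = 108111159 /125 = 864889.27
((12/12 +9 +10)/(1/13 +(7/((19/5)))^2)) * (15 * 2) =1407900/8143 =172.90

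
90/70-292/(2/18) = -18387/7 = -2626.71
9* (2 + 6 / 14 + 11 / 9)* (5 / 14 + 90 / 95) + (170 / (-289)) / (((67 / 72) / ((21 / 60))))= 45217183 / 1060409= 42.64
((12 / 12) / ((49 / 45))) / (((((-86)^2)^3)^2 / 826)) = 2655 / 572861267109556295284736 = 0.00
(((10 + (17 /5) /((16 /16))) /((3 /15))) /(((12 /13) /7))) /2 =254.04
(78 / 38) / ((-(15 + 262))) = -39 / 5263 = -0.01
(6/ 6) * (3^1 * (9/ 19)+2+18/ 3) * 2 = 358/ 19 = 18.84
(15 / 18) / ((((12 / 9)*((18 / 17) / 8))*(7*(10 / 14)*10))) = 17 / 180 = 0.09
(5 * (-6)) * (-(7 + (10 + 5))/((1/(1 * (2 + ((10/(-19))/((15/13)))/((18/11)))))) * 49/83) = 9518740/14193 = 670.66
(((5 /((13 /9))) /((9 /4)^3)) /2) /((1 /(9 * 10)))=1600 /117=13.68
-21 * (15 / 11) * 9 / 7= -405 / 11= -36.82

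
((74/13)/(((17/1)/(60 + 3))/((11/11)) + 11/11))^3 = 12665630691/140608000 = 90.08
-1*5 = -5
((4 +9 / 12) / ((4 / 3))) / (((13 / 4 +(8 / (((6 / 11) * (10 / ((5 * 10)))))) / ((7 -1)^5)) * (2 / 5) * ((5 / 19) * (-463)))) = -789507 / 35204668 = -0.02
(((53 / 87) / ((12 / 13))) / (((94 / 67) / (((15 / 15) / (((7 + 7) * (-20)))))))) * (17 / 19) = -784771 / 522083520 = -0.00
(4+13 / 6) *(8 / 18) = 74 / 27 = 2.74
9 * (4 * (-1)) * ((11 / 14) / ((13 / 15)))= -2970 / 91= -32.64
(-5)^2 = 25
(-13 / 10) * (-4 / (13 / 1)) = 2 / 5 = 0.40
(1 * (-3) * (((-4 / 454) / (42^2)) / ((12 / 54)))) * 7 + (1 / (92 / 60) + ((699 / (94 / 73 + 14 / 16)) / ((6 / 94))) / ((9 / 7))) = 6545583287447 / 1661718996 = 3939.04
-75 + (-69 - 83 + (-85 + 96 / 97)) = -30168 / 97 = -311.01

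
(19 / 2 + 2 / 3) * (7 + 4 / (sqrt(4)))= 183 / 2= 91.50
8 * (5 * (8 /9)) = 320 /9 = 35.56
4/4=1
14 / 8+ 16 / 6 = 53 / 12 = 4.42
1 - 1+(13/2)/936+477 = 68689/144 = 477.01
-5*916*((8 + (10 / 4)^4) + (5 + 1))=-972105 / 4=-243026.25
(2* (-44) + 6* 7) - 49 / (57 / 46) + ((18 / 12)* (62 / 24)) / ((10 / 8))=-46993 / 570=-82.44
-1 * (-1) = 1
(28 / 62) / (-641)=-14 / 19871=-0.00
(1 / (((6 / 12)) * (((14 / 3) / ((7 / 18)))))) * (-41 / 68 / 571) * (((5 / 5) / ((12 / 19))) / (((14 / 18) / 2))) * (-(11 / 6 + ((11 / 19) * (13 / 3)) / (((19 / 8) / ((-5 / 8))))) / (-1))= -4961 / 5901856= -0.00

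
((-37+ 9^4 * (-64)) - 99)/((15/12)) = -336032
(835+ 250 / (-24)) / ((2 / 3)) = 9895 / 8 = 1236.88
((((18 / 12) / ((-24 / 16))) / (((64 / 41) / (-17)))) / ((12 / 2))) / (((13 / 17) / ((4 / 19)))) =11849 / 23712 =0.50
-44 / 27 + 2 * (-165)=-8954 / 27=-331.63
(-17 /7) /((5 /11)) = -187 /35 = -5.34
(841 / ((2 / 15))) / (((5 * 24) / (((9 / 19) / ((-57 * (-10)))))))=2523 / 57760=0.04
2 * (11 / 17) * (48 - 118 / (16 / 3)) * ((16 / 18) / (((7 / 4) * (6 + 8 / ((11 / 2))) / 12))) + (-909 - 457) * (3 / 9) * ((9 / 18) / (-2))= 4133861 / 29274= 141.21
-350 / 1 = -350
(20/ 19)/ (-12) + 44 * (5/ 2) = 6265/ 57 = 109.91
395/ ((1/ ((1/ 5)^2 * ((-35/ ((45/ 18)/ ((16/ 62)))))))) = -8848/ 155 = -57.08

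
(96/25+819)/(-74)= -20571/1850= -11.12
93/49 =1.90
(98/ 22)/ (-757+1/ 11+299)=-49/ 5037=-0.01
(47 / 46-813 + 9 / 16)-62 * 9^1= -503945 / 368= -1369.42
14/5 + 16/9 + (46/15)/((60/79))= 3877/450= 8.62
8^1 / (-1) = -8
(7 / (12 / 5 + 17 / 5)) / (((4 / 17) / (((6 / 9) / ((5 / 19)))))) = 2261 / 174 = 12.99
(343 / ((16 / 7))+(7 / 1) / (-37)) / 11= 88725 / 6512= 13.62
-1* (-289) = 289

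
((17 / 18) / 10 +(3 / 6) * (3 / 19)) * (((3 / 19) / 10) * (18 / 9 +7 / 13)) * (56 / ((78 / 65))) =45661 / 140790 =0.32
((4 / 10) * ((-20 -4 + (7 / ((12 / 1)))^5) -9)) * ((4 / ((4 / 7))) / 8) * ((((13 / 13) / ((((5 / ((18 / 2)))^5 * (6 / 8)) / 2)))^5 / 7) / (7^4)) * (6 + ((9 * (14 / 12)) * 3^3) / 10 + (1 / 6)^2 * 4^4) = -165227173240533086482740664686 / 17888844013214111328125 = -9236324.78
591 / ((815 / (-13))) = -7683 / 815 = -9.43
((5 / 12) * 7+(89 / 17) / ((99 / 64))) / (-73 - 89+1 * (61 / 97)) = -4114643 / 105375996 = -0.04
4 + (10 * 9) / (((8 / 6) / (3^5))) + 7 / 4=65633 / 4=16408.25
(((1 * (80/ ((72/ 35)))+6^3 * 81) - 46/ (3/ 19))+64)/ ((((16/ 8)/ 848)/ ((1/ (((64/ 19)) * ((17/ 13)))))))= 1665979.48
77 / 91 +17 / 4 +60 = 3385 / 52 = 65.10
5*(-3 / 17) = -15 / 17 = -0.88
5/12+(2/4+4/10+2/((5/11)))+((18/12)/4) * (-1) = 641/120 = 5.34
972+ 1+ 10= 983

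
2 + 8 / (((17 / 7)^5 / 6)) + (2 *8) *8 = 185388146 / 1419857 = 130.57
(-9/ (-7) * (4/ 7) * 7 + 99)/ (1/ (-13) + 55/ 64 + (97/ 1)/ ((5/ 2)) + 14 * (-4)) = -3032640/ 478079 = -6.34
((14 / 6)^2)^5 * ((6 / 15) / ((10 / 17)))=3252.95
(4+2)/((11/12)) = 72/11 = 6.55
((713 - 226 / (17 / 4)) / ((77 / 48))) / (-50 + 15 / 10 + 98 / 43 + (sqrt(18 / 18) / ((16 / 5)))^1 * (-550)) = -185215104 / 98207725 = -1.89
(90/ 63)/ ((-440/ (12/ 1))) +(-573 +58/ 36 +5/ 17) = -13457053/ 23562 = -571.13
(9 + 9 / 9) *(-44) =-440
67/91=0.74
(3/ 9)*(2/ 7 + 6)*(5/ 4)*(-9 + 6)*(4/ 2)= -15.71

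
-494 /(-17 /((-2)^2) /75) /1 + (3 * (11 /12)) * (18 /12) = 1186161 /136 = 8721.77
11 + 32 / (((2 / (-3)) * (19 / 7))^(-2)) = 51059 / 441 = 115.78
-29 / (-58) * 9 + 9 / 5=63 / 10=6.30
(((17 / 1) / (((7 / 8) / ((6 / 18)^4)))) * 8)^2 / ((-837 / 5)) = -5918720 / 269086293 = -0.02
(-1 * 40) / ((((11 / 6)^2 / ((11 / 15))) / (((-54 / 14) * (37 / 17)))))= 95904 / 1309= 73.27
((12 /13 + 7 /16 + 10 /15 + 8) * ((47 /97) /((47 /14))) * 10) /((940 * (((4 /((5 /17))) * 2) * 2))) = 218995 /773789952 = 0.00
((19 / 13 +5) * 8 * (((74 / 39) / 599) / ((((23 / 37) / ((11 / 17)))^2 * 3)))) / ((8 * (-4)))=-85806182 / 46428889533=-0.00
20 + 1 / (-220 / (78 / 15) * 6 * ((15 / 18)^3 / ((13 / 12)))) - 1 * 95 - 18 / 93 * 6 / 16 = -320028309 / 4262500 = -75.08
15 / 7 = 2.14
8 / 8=1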